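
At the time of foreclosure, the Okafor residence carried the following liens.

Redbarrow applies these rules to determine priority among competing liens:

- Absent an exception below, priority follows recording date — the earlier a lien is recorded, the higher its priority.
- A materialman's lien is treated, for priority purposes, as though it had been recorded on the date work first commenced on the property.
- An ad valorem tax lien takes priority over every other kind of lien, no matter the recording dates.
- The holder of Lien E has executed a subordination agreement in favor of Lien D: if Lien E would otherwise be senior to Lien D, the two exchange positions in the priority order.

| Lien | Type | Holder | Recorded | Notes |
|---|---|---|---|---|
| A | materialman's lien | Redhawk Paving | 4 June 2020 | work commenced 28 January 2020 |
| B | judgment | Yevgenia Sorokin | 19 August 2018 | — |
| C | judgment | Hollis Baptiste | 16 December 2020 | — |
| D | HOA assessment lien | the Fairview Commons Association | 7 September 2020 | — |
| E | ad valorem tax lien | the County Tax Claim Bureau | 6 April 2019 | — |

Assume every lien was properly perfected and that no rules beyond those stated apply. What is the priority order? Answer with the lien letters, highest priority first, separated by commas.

Effective dates after the stated exceptions: A is treated as recorded 28 January 2020, the work-commencement date.
E is an ad valorem tax lien, so it outranks all other liens regardless of date.
Remaining liens by effective date: B (19 August 2018), A (28 January 2020), D (7 September 2020), C (16 December 2020).
E would otherwise be senior to D, so under the subordination agreement E and D exchange positions.

D, B, A, E, C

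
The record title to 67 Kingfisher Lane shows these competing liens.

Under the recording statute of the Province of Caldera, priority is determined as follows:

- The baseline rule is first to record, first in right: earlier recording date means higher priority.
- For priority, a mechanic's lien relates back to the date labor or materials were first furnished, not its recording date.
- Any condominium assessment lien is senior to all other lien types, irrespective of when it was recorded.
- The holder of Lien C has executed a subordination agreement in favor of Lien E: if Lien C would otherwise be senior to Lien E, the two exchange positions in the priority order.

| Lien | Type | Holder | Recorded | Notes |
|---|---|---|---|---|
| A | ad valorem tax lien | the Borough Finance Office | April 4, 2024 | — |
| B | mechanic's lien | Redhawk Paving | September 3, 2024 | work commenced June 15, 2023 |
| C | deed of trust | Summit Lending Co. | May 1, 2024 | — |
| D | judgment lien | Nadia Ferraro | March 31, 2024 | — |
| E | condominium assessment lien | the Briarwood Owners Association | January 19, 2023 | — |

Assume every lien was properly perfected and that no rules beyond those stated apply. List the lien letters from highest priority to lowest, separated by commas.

E, B, D, A, C

Adjusting effective dates: B relates back to June 15, 2023 (work commenced).
E is a condominium assessment lien, so it outranks all other liens regardless of date.
Ordering the rest by effective date: B (June 15, 2023), D (March 31, 2024), A (April 4, 2024), C (May 1, 2024).
Since C is not senior to E, the subordination leaves the order unchanged.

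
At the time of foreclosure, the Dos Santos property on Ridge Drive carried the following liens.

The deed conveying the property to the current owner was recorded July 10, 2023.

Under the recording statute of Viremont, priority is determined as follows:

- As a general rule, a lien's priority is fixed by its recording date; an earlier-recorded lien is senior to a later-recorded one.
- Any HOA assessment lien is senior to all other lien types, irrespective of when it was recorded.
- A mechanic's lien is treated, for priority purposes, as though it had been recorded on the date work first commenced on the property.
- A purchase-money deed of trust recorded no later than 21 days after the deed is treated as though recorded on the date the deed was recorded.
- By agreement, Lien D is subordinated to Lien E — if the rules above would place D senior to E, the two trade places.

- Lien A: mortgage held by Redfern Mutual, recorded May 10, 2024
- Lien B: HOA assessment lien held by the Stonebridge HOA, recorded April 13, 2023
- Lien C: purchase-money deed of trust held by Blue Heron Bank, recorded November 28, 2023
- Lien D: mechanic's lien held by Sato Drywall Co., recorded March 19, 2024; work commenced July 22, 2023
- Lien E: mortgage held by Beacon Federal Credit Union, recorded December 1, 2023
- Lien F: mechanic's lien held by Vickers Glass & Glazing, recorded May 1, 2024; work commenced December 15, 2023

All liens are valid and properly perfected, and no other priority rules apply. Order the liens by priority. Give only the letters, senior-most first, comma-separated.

First, effective dates: C was recorded 141 days after the deed — beyond 21 days — so no relation-back applies; D's effective date is July 22, 2023, when work began; F is treated as recorded December 15, 2023, the work-commencement date.
B is an HOA assessment lien and takes priority over every other lien.
Ordering the rest by effective date: D (July 22, 2023), C (November 28, 2023), E (December 1, 2023), F (December 15, 2023), A (May 10, 2024).
D would otherwise be senior to E, so under the subordination agreement D and E exchange positions.

B, E, C, D, F, A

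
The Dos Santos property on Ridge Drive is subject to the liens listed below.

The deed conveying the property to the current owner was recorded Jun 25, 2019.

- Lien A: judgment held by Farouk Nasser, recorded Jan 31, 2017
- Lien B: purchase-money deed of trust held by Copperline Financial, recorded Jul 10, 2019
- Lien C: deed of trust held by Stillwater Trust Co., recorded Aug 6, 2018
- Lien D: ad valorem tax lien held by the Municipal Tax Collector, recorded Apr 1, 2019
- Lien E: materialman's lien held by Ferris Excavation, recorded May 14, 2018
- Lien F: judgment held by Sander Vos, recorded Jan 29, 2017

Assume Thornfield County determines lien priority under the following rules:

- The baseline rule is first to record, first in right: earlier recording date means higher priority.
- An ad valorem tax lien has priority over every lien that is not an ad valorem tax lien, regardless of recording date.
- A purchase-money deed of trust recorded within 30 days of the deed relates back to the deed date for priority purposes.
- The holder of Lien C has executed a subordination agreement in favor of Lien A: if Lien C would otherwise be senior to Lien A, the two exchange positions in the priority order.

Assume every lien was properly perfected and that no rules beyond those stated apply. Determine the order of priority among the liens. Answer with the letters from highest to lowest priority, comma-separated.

D, F, A, E, C, B

Effective dates after the stated exceptions: B was recorded within the 30-day window, so its effective date is the deed date Jun 25, 2019.
As an ad valorem tax lien, D is senior to every other lien.
Among the remaining liens, by effective date: F (Jan 29, 2017), A (Jan 31, 2017), E (May 14, 2018), C (Aug 6, 2018), B (Jun 25, 2019).
C already ranks below A; the subordination has no effect.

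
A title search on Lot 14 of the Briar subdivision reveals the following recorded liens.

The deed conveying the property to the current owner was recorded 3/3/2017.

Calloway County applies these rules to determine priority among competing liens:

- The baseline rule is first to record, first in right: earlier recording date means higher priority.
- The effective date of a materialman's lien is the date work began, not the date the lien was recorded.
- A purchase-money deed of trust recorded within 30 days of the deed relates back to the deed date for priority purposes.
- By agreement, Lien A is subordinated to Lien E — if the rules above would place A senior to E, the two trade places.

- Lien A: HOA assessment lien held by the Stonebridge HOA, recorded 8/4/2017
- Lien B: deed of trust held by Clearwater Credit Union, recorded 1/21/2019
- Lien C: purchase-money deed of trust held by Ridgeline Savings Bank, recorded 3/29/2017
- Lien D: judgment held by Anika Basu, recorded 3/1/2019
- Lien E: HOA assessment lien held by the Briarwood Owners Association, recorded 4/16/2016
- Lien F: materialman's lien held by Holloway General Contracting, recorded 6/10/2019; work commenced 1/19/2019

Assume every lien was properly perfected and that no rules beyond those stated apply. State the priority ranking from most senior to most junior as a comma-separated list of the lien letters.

E, C, A, F, B, D

Effective dates: C relates back to the deed date 3/3/2017; F's effective date is 1/19/2019, when work began.
By effective date: E (4/16/2016), C (3/3/2017), A (8/4/2017), F (1/19/2019), B (1/21/2019), D (3/1/2019).
A already ranks below E; the subordination has no effect.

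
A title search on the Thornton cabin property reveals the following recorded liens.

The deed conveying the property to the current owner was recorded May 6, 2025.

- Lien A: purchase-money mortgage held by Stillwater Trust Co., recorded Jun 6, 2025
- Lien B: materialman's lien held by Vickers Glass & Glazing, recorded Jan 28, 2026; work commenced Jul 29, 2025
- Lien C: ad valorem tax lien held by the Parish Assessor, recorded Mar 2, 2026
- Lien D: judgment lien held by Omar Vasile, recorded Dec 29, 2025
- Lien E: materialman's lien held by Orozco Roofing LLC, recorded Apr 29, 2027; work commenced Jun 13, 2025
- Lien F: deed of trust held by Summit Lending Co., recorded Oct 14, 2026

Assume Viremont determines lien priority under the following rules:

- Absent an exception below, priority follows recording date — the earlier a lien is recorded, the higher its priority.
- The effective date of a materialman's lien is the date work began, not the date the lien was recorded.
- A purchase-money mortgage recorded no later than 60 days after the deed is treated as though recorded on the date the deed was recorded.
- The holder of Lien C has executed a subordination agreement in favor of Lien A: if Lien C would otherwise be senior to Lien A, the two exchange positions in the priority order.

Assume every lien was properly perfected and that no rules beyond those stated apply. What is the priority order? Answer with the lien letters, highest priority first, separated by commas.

Adjusting effective dates: A was recorded within the 60-day window, so its effective date is the deed date May 6, 2025; B is treated as recorded Jul 29, 2025, the work-commencement date; E's effective date is Jun 13, 2025, when work began.
Ordering by effective date: A (May 6, 2025), E (Jun 13, 2025), B (Jul 29, 2025), D (Dec 29, 2025), C (Mar 2, 2026), F (Oct 14, 2026).
C is already junior to A, so the subordination agreement changes nothing.

A, E, B, D, C, F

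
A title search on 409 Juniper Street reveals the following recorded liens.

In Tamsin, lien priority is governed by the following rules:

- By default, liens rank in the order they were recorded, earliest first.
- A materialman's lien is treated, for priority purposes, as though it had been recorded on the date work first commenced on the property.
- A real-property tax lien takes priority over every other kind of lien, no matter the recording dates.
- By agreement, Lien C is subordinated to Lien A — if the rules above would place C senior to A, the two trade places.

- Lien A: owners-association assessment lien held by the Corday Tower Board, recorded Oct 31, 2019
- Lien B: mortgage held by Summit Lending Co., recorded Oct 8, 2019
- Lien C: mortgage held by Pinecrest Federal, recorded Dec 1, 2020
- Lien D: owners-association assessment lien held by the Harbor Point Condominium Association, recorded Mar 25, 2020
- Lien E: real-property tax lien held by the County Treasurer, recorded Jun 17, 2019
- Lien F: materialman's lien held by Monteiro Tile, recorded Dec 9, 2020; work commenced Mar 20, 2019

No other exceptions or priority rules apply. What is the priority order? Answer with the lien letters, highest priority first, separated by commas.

E, F, B, A, D, C

Adjusting effective dates: F relates back to Mar 20, 2019 (work commenced).
E is a real-property tax lien and takes priority over every other lien.
Remaining liens by effective date: F (Mar 20, 2019), B (Oct 8, 2019), A (Oct 31, 2019), D (Mar 25, 2020), C (Dec 1, 2020).
Since C is not senior to A, the subordination leaves the order unchanged.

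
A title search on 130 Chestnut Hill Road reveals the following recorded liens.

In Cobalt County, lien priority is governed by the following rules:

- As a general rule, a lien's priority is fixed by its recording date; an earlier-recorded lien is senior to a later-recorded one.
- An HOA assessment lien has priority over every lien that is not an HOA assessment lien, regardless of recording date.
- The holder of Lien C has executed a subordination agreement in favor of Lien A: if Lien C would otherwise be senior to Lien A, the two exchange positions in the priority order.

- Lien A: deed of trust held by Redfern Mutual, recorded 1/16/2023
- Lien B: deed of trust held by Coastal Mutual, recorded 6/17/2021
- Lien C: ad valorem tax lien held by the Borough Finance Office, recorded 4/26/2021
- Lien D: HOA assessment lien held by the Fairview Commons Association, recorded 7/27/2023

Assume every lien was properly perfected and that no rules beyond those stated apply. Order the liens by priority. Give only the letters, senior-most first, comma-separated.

As an HOA assessment lien, D is senior to every other lien.
The other liens, earliest effective date first: C (4/26/2021), B (6/17/2021), A (1/16/2023).
The subordination applies — C was senior to A — so C and A swap.

D, A, B, C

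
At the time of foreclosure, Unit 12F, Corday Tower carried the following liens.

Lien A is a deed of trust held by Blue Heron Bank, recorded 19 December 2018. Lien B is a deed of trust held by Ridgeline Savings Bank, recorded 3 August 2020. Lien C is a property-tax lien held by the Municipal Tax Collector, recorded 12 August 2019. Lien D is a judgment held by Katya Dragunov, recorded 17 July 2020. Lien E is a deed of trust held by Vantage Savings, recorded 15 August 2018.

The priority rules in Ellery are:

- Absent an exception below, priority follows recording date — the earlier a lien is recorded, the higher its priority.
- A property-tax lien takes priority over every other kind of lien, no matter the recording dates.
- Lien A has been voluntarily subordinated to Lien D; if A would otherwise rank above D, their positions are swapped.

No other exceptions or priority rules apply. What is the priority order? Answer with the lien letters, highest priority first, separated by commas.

C, E, D, A, B

As a property-tax lien, C is senior to every other lien.
Remaining liens by effective date: E (15 August 2018), A (19 December 2018), D (17 July 2020), B (3 August 2020).
A would otherwise be senior to D, so under the subordination agreement A and D exchange positions.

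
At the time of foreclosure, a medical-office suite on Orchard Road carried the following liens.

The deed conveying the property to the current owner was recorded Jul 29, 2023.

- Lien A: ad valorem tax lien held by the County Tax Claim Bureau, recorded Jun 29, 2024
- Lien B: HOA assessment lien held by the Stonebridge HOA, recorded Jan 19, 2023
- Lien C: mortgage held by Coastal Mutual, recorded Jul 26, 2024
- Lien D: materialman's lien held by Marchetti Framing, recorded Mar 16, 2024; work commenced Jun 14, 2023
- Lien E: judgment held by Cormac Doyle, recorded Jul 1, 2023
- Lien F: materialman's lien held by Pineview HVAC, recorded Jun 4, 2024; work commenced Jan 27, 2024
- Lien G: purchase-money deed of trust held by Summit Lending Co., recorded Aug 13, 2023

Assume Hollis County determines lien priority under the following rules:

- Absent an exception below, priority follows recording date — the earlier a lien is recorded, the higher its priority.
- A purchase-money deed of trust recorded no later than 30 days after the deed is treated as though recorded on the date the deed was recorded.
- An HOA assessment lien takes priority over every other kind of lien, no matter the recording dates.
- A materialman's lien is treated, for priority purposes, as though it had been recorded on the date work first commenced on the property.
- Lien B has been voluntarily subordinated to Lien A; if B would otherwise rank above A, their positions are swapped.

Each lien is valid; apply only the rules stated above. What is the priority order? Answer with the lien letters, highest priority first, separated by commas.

A, D, E, G, F, B, C

First, effective dates: D's effective date is Jun 14, 2023, when work began; F's effective date is Jan 27, 2024, when work began; G's effective date is the deed date, Jul 29, 2023.
As an HOA assessment lien, B is senior to every other lien.
Ordering the rest by effective date: D (Jun 14, 2023), E (Jul 1, 2023), G (Jul 29, 2023), F (Jan 27, 2024), A (Jun 29, 2024), C (Jul 26, 2024).
Because B would otherwise rank above A, the subordination swaps them.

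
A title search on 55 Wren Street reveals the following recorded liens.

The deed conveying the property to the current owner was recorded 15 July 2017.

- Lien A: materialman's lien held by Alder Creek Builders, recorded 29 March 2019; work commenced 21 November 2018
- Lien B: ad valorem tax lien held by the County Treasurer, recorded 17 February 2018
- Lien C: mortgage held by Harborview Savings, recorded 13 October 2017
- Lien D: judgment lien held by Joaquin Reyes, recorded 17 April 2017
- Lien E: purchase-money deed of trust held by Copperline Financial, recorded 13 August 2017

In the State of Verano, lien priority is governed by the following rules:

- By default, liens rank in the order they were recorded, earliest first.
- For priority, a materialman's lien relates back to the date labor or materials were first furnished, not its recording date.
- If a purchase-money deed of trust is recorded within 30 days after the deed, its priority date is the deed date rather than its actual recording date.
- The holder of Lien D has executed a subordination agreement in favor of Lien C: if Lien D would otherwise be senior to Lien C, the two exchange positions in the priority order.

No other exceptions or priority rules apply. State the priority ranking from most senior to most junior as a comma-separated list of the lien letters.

C, E, D, B, A

Adjusting effective dates: A relates back to 21 November 2018 (work commenced); E's effective date is the deed date, 15 July 2017.
Ordering by effective date: D (17 April 2017), E (15 July 2017), C (13 October 2017), B (17 February 2018), A (21 November 2018).
D would otherwise be senior to C, so under the subordination agreement D and C exchange positions.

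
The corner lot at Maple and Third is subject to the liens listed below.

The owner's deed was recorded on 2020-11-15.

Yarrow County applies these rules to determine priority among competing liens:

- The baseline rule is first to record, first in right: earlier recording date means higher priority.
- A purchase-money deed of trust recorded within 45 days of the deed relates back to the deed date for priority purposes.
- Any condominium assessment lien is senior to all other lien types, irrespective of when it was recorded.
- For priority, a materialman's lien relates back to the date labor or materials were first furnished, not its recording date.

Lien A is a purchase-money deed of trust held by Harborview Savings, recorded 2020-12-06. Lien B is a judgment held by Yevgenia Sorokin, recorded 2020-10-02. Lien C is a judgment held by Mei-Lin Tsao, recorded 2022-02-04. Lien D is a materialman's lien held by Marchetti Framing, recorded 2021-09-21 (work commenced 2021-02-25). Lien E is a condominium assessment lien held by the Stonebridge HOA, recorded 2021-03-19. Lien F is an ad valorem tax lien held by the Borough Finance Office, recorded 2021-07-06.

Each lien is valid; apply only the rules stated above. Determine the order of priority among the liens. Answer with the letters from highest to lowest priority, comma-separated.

First, effective dates: A relates back to the deed date 2020-11-15; D is treated as recorded 2021-02-25, the work-commencement date.
As a condominium assessment lien, E is senior to every other lien.
Remaining liens by effective date: B (2020-10-02), A (2020-11-15), D (2021-02-25), F (2021-07-06), C (2022-02-04).

E, B, A, D, F, C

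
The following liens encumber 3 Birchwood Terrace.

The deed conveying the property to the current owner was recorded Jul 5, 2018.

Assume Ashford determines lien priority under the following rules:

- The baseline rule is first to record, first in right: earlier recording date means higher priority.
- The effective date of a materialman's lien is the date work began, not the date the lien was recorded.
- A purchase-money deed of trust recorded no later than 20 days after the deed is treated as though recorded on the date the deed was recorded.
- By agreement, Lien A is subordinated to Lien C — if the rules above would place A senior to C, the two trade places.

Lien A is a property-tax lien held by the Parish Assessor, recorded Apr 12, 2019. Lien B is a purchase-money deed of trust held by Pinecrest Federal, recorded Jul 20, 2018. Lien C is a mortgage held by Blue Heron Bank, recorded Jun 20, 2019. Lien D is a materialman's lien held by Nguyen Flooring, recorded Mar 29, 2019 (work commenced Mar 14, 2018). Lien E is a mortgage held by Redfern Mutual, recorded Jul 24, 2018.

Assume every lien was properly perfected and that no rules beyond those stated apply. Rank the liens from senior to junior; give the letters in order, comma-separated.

D, B, E, C, A

Adjusting effective dates: B's effective date is the deed date, Jul 5, 2018; D relates back to Mar 14, 2018 (work commenced).
By effective date, earliest first: D (Mar 14, 2018), B (Jul 5, 2018), E (Jul 24, 2018), A (Apr 12, 2019), C (Jun 20, 2019).
Because A would otherwise rank above C, the subordination swaps them.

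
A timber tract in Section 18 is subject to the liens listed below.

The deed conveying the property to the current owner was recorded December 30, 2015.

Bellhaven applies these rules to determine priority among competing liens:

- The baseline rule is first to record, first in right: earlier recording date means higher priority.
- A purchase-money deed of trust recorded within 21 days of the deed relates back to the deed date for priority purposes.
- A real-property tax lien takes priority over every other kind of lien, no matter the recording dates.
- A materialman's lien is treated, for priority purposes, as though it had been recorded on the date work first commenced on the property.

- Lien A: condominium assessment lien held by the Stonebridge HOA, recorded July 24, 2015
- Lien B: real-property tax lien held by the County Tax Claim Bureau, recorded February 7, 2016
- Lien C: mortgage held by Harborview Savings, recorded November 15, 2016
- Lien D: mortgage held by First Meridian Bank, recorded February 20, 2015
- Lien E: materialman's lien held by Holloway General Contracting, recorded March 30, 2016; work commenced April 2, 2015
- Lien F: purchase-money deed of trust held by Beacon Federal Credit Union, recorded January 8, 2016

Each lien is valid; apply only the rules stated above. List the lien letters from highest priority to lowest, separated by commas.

B, D, E, A, F, C

Effective dates after the stated exceptions: E is treated as recorded April 2, 2015, the work-commencement date; F was recorded within the 21-day window, so its effective date is the deed date December 30, 2015.
B is a real-property tax lien and takes priority over every other lien.
Remaining liens by effective date: D (February 20, 2015), E (April 2, 2015), A (July 24, 2015), F (December 30, 2015), C (November 15, 2016).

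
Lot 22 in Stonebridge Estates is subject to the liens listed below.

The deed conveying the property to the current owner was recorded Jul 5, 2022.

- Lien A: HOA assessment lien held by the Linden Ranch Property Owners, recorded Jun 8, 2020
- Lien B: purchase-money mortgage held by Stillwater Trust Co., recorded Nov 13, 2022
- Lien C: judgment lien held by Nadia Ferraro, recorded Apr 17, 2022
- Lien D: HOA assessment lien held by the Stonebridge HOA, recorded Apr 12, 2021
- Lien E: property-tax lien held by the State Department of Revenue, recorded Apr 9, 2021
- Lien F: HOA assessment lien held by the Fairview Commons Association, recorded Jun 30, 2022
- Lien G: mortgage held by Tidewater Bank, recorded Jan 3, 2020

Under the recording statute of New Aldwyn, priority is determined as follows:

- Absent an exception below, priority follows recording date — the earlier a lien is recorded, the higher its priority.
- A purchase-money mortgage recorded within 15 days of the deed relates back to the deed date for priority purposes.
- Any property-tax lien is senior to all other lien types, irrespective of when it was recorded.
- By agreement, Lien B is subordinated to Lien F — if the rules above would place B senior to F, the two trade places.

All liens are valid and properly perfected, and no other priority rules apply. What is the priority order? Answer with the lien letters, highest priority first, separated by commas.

First, effective dates: B missed the 15-day window (131 days after the deed), so its recording date stands.
E is a property-tax lien and takes priority over every other lien.
Remaining liens by effective date: G (Jan 3, 2020), A (Jun 8, 2020), D (Apr 12, 2021), C (Apr 17, 2022), F (Jun 30, 2022), B (Nov 13, 2022).
B is already junior to F, so the subordination agreement changes nothing.

E, G, A, D, C, F, B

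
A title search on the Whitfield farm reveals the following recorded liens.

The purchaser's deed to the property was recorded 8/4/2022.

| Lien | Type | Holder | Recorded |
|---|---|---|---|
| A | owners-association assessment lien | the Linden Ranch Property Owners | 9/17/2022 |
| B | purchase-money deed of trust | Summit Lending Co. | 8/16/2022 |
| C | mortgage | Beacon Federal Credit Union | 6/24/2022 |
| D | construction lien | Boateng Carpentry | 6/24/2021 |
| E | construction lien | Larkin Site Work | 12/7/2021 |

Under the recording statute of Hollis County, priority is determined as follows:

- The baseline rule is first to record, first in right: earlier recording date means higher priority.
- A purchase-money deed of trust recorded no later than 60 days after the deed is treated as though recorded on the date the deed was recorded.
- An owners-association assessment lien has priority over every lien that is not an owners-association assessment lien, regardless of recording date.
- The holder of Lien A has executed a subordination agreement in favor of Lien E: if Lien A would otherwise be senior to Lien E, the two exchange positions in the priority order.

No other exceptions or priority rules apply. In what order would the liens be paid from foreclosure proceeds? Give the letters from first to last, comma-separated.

Effective dates after the stated exceptions: B's effective date is the deed date, 8/4/2022.
A, as an owners-association assessment lien, has superpriority and ranks first.
Ordering the rest by effective date: D (6/24/2021), E (12/7/2021), C (6/24/2022), B (8/4/2022).
A is senior to E before the subordination, so the two trade places.

E, D, A, C, B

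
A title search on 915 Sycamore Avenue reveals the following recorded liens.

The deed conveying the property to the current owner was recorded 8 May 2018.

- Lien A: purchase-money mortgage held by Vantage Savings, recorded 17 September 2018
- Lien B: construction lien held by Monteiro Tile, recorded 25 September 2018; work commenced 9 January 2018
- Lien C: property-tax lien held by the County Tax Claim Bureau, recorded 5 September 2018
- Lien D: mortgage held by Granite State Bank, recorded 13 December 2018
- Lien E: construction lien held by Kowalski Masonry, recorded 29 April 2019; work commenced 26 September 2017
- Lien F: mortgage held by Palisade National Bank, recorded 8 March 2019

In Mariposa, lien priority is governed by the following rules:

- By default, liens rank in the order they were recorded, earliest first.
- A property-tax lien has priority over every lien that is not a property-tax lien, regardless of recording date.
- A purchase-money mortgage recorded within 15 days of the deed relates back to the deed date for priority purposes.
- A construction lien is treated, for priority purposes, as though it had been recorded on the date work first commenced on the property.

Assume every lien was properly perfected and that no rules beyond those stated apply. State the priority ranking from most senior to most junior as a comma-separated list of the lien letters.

Effective dates: A missed the 15-day window (132 days after the deed), so its recording date stands; B is treated as recorded 9 January 2018, the work-commencement date; E relates back to 26 September 2017 (work commenced).
C is a property-tax lien and takes priority over every other lien.
Ordering the rest by effective date: E (26 September 2017), B (9 January 2018), A (17 September 2018), D (13 December 2018), F (8 March 2019).

C, E, B, A, D, F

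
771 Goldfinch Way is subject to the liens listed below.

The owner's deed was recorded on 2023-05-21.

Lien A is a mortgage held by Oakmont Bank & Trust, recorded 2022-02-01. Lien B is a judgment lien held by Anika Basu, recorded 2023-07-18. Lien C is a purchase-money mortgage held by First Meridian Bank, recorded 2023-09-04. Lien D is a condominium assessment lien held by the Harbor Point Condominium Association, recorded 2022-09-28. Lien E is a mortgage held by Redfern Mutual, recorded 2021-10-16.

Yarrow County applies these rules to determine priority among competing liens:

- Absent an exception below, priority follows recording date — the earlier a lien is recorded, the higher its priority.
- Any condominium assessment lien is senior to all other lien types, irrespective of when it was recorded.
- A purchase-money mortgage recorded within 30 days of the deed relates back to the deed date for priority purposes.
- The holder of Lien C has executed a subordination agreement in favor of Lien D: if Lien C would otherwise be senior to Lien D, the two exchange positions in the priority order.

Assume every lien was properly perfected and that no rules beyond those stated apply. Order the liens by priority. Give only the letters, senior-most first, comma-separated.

D, E, A, B, C

Effective dates: C was recorded 106 days after the deed, outside the 30-day window, so it keeps its recording date.
D is a condominium assessment lien, so it outranks all other liens regardless of date.
The other liens, earliest effective date first: E (2021-10-16), A (2022-02-01), B (2023-07-18), C (2023-09-04).
C is already junior to D, so the subordination agreement changes nothing.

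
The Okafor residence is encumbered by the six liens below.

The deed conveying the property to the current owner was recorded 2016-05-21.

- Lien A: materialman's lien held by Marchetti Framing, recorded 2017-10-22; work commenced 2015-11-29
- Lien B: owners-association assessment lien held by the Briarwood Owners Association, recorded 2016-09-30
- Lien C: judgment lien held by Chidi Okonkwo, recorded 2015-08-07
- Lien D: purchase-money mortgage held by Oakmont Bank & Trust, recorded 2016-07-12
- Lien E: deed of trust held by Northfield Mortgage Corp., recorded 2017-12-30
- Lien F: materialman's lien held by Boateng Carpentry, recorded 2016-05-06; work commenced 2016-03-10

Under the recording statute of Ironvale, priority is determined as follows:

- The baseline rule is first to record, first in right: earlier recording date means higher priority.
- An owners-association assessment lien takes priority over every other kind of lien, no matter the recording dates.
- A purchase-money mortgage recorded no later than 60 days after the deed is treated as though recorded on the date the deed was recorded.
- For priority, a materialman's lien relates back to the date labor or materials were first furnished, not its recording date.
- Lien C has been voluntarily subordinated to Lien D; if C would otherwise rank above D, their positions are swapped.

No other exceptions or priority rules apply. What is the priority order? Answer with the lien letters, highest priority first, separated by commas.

First, effective dates: A relates back to 2015-11-29 (work commenced); D relates back to the deed date 2016-05-21; F is treated as recorded 2016-03-10, the work-commencement date.
B, as an owners-association assessment lien, has superpriority and ranks first.
The other liens, earliest effective date first: C (2015-08-07), A (2015-11-29), F (2016-03-10), D (2016-05-21), E (2017-12-30).
Because C would otherwise rank above D, the subordination swaps them.

B, D, A, F, C, E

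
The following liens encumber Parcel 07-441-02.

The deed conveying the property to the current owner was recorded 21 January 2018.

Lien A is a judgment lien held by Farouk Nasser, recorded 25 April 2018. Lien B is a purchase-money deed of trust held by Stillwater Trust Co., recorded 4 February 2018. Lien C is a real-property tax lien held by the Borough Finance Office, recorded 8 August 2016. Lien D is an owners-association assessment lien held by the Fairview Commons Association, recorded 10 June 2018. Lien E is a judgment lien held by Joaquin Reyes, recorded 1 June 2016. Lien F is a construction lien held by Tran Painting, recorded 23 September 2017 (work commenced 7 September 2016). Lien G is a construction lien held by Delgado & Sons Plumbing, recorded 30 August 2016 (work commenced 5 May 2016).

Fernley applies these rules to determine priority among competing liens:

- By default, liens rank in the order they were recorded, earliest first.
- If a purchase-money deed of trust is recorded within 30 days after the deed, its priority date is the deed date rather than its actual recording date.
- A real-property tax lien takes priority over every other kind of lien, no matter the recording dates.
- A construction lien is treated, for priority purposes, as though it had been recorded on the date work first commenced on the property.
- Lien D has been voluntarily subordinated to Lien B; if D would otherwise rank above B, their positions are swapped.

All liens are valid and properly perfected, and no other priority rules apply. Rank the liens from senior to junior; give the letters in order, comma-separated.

Effective dates after the stated exceptions: B was recorded within the 30-day window, so its effective date is the deed date 21 January 2018; F's effective date is 7 September 2016, when work began; G's effective date is 5 May 2016, when work began.
C is a real-property tax lien, so it outranks all other liens regardless of date.
Remaining liens by effective date: G (5 May 2016), E (1 June 2016), F (7 September 2016), B (21 January 2018), A (25 April 2018), D (10 June 2018).
Since D is not senior to B, the subordination leaves the order unchanged.

C, G, E, F, B, A, D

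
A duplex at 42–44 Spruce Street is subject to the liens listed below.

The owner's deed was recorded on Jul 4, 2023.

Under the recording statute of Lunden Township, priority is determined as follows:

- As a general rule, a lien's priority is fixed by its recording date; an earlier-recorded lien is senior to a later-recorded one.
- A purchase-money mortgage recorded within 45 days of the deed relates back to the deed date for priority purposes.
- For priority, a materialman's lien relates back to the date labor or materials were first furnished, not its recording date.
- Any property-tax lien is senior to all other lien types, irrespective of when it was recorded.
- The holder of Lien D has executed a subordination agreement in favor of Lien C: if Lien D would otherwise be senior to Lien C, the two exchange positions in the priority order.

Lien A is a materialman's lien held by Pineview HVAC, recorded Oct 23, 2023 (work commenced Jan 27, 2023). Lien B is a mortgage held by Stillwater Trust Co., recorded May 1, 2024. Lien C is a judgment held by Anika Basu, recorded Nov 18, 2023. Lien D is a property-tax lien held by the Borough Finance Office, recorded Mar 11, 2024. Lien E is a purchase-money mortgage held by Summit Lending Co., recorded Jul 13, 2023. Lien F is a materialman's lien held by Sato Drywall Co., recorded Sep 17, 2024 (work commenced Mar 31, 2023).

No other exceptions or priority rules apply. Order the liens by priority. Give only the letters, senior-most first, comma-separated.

C, A, F, E, D, B

First, effective dates: A is treated as recorded Jan 27, 2023, the work-commencement date; E relates back to the deed date Jul 4, 2023; F relates back to Mar 31, 2023 (work commenced).
D is a property-tax lien and takes priority over every other lien.
Remaining liens by effective date: A (Jan 27, 2023), F (Mar 31, 2023), E (Jul 4, 2023), C (Nov 18, 2023), B (May 1, 2024).
D is senior to C before the subordination, so the two trade places.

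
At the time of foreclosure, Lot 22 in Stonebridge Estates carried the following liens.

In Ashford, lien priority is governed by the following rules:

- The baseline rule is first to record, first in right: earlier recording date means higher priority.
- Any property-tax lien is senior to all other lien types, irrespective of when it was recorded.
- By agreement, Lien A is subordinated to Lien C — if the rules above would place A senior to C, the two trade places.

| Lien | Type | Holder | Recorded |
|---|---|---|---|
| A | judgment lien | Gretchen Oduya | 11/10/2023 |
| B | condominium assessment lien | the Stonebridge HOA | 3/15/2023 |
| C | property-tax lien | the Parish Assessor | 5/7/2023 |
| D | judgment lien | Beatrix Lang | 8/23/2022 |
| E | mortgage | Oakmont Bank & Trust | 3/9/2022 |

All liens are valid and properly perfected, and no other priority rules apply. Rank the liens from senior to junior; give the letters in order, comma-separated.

C, E, D, B, A

C is a property-tax lien and takes priority over every other lien.
Among the remaining liens, by effective date: E (3/9/2022), D (8/23/2022), B (3/15/2023), A (11/10/2023).
A already ranks below C; the subordination has no effect.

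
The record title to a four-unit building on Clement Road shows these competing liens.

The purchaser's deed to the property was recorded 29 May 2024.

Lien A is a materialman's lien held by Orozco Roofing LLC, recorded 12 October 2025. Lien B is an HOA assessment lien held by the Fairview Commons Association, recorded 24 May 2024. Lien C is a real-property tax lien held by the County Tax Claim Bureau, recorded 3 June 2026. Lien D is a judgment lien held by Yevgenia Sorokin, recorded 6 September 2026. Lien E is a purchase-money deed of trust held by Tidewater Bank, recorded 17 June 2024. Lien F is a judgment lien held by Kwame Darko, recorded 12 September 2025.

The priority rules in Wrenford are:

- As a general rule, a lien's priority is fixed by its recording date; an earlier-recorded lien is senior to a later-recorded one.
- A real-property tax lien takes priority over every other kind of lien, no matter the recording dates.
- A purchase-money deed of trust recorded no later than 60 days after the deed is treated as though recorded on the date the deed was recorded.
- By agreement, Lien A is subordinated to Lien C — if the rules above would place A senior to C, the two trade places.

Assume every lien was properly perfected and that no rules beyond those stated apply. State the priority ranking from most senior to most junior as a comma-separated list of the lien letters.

C, B, E, F, A, D

Adjusting effective dates: E's effective date is the deed date, 29 May 2024.
C, as a real-property tax lien, has superpriority and ranks first.
Ordering the rest by effective date: B (24 May 2024), E (29 May 2024), F (12 September 2025), A (12 October 2025), D (6 September 2026).
A is already junior to C, so the subordination agreement changes nothing.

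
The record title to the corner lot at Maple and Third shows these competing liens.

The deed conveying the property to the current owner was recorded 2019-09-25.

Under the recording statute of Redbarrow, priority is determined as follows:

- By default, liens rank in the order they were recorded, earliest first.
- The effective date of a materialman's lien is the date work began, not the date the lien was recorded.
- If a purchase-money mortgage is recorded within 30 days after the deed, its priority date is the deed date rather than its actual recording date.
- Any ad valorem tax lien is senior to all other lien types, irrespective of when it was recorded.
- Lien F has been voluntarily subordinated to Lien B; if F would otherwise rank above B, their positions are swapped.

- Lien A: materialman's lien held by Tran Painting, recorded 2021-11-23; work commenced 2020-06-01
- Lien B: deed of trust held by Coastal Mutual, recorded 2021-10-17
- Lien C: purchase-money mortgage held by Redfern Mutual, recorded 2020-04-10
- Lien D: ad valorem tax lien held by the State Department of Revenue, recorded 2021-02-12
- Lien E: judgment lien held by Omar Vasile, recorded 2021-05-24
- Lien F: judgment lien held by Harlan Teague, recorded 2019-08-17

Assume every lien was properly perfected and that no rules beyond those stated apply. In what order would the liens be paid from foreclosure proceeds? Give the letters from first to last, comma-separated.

D, B, C, A, E, F

Adjusting effective dates: A relates back to 2020-06-01 (work commenced); C missed the 30-day window (198 days after the deed), so its recording date stands.
D, as an ad valorem tax lien, has superpriority and ranks first.
Ordering the rest by effective date: F (2019-08-17), C (2020-04-10), A (2020-06-01), E (2021-05-24), B (2021-10-17).
F would otherwise be senior to B, so under the subordination agreement F and B exchange positions.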